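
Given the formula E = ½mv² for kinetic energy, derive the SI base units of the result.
Units of each symbol in E = ½mv²:
  m (mass): kg
  v (speed): m/s  → to the power 2, contributes m²/s²
  The factor ½ is dimensionless.

Multiplying the contributions: [kg] · [m²/s²]
Adding exponents of each base unit: kg: 1, m: 2, s: -2
SI base units of kinetic energy: kg·m²/s²

Answer: kg·m²/s²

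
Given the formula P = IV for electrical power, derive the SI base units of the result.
Units of each symbol in P = IV:
  I (current): A
  V (voltage, in volts): kg·m²/(s³·A)

Multiplying the contributions: [A] · [kg·m²/(s³·A)]
Adding exponents of each base unit: kg: 1, m: 2, s: -3
SI base units of electrical power: kg·m²/s³

Answer: kg·m²/s³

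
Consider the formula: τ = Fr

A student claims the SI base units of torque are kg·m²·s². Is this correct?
Units of each symbol in τ = Fr:
  F (force): kg·m/s²
  r (lever arm): m

Multiplying the contributions: [kg·m/s²] · [m]
Adding exponents of each base unit: kg: 1, m: 2, s: -2
SI base units of torque: kg·m²/s²

The claimed units kg·m²·s² (exponents kg: 1, m: 2, s: 2) do not match the derived units kg·m²/s² (exponents kg: 1, m: 2, s: -2), so the claim is incorrect.

Answer: No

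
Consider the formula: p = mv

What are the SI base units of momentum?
Units of each symbol in p = mv:
  m (mass): kg
  v (velocity): m/s

Multiplying the contributions: [kg] · [m/s]
Adding exponents of each base unit: kg: 1, m: 1, s: -1
SI base units of momentum: kg·m/s

Answer: kg·m/s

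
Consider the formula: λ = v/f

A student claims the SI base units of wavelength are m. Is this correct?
Units of each symbol in λ = v/f:
  v (wave speed): m/s
  f (frequency): 1/s  → in the denominator, contributes s

Multiplying the contributions: [m/s] · [s]
Adding exponents of each base unit: m: 1
SI base units of wavelength: m

The claimed units m match the derived units, so the claim is correct.

Answer: Yes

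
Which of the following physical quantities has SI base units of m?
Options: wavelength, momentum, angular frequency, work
Checking the SI base units of each option:
  wavelength (λ = v/f): m  ✓ matches
  momentum (p = mv): kg·m/s  ✗
  angular frequency (ω = 2πf): 1/s  ✗
  work (W = Fd): kg·m²/s²  ✗

Only wavelength has units m.

Answer: wavelength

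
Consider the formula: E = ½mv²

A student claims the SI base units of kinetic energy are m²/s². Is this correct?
Units of each symbol in E = ½mv²:
  m (mass): kg
  v (speed): m/s  → to the power 2, contributes m²/s²
  The factor ½ is dimensionless.

Multiplying the contributions: [kg] · [m²/s²]
Adding exponents of each base unit: kg: 1, m: 2, s: -2
SI base units of kinetic energy: kg·m²/s²

The claimed units m²/s² (exponents m: 2, s: -2) do not match the derived units kg·m²/s² (exponents kg: 1, m: 2, s: -2), so the claim is incorrect.

Answer: No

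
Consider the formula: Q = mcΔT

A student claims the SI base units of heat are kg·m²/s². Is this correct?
Units of each symbol in Q = mcΔT:
  m (mass): kg
  c (specific heat capacity, in J/(kg·K)): m²/(s²·K)
  ΔT (temperature change): K

Multiplying the contributions: [kg] · [m²/(s²·K)] · [K]
Adding exponents of each base unit: kg: 1, m: 2, s: -2
SI base units of heat: kg·m²/s²

The claimed units kg·m²/s² match the derived units, so the claim is correct.

Answer: Yes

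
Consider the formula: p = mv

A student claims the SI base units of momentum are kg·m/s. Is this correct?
Units of each symbol in p = mv:
  m (mass): kg
  v (velocity): m/s

Multiplying the contributions: [kg] · [m/s]
Adding exponents of each base unit: kg: 1, m: 1, s: -1
SI base units of momentum: kg·m/s

The claimed units kg·m/s match the derived units, so the claim is correct.

Answer: Yes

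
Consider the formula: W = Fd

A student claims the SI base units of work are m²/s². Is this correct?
Units of each symbol in W = Fd:
  F (force): kg·m/s²
  d (displacement): m

Multiplying the contributions: [kg·m/s²] · [m]
Adding exponents of each base unit: kg: 1, m: 2, s: -2
SI base units of work: kg·m²/s²

The claimed units m²/s² (exponents m: 2, s: -2) do not match the derived units kg·m²/s² (exponents kg: 1, m: 2, s: -2), so the claim is incorrect.

Answer: No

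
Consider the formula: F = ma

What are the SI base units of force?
Units of each symbol in F = ma:
  m (mass): kg
  a (acceleration): m/s²

Multiplying the contributions: [kg] · [m/s²]
Adding exponents of each base unit: kg: 1, m: 1, s: -2
SI base units of force: kg·m/s²

Answer: kg·m/s²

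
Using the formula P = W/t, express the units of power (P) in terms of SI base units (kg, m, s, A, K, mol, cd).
Units of each symbol in P = W/t:
  W (work): kg·m²/s²
  t (time): s  → in the denominator, contributes 1/s

Multiplying the contributions: [kg·m²/s²] · [1/s]
Adding exponents of each base unit: kg: 1, m: 2, s: -3
SI base units of power: kg·m²/s³

Answer: kg·m²/s³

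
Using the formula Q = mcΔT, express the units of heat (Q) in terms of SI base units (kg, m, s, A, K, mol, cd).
Units of each symbol in Q = mcΔT:
  m (mass): kg
  c (specific heat capacity, in J/(kg·K)): m²/(s²·K)
  ΔT (temperature change): K

Multiplying the contributions: [kg] · [m²/(s²·K)] · [K]
Adding exponents of each base unit: kg: 1, m: 2, s: -2
SI base units of heat: kg·m²/s²

Answer: kg·m²/s²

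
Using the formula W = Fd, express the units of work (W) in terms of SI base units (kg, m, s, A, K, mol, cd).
Units of each symbol in W = Fd:
  F (force): kg·m/s²
  d (displacement): m

Multiplying the contributions: [kg·m/s²] · [m]
Adding exponents of each base unit: kg: 1, m: 2, s: -2
SI base units of work: kg·m²/s²

Answer: kg·m²/s²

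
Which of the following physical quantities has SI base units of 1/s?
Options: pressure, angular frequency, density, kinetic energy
Checking the SI base units of each option:
  pressure (P = F/A): kg/(m·s²)  ✗
  angular frequency (ω = 2πf): 1/s  ✓ matches
  density (ρ = m/V): kg/m³  ✗
  kinetic energy (E = ½mv²): kg·m²/s²  ✗

Only angular frequency has units 1/s.

Answer: angular frequency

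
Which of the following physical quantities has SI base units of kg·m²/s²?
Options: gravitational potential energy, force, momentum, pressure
Checking the SI base units of each option:
  gravitational potential energy (U = -GMm/r): kg·m²/s²  ✓ matches
  force (F = ma): kg·m/s²  ✗
  momentum (p = mv): kg·m/s  ✗
  pressure (P = F/A): kg/(m·s²)  ✗

Only gravitational potential energy has units kg·m²/s².

Answer: gravitational potential energy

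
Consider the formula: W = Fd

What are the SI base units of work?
Units of each symbol in W = Fd:
  F (force): kg·m/s²
  d (displacement): m

Multiplying the contributions: [kg·m/s²] · [m]
Adding exponents of each base unit: kg: 1, m: 2, s: -2
SI base units of work: kg·m²/s²

Answer: kg·m²/s²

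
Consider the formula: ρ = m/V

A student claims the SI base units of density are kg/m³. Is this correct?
Units of each symbol in ρ = m/V:
  m (mass): kg
  V (volume): m³  → in the denominator, contributes 1/m³

Multiplying the contributions: [kg] · [1/m³]
Adding exponents of each base unit: kg: 1, m: -3
SI base units of density: kg/m³

The claimed units kg/m³ match the derived units, so the claim is correct.

Answer: Yes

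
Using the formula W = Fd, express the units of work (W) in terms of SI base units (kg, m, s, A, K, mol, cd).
Units of each symbol in W = Fd:
  F (force): kg·m/s²
  d (displacement): m

Multiplying the contributions: [kg·m/s²] · [m]
Adding exponents of each base unit: kg: 1, m: 2, s: -2
SI base units of work: kg·m²/s²

Answer: kg·m²/s²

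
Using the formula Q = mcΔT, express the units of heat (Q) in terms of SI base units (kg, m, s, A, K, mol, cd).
Units of each symbol in Q = mcΔT:
  m (mass): kg
  c (specific heat capacity, in J/(kg·K)): m²/(s²·K)
  ΔT (temperature change): K

Multiplying the contributions: [kg] · [m²/(s²·K)] · [K]
Adding exponents of each base unit: kg: 1, m: 2, s: -2
SI base units of heat: kg·m²/s²

Answer: kg·m²/s²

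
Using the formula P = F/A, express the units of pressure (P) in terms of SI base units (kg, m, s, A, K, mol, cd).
Units of each symbol in P = F/A:
  F (force): kg·m/s²
  A (area): m²  → in the denominator, contributes 1/m²

Multiplying the contributions: [kg·m/s²] · [1/m²]
Adding exponents of each base unit: kg: 1, m: -1, s: -2
SI base units of pressure: kg/(m·s²)

Answer: kg/(m·s²)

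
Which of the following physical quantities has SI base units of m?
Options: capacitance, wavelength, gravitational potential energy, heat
Checking the SI base units of each option:
  capacitance (C = Q/V): s⁴·A²/(kg·m²)  ✗
  wavelength (λ = v/f): m  ✓ matches
  gravitational potential energy (U = -GMm/r): kg·m²/s²  ✗
  heat (Q = mcΔT): kg·m²/s²  ✗

Only wavelength has units m.

Answer: wavelength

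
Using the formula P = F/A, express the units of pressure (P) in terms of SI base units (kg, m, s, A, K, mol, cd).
Units of each symbol in P = F/A:
  F (force): kg·m/s²
  A (area): m²  → in the denominator, contributes 1/m²

Multiplying the contributions: [kg·m/s²] · [1/m²]
Adding exponents of each base unit: kg: 1, m: -1, s: -2
SI base units of pressure: kg/(m·s²)

Answer: kg/(m·s²)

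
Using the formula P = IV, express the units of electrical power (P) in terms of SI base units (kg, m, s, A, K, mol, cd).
Units of each symbol in P = IV:
  I (current): A
  V (voltage, in volts): kg·m²/(s³·A)

Multiplying the contributions: [A] · [kg·m²/(s³·A)]
Adding exponents of each base unit: kg: 1, m: 2, s: -3
SI base units of electrical power: kg·m²/s³

Answer: kg·m²/s³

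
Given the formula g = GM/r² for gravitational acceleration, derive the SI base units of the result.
Units of each symbol in g = GM/r²:
  G (gravitational constant): m³/(kg·s²)
  M (mass): kg
  r (distance): m  → to the power 2 in the denominator, contributes 1/m²

Multiplying the contributions: [m³/(kg·s²)] · [kg] · [1/m²]
Adding exponents of each base unit: m: 1, s: -2
SI base units of gravitational acceleration: m/s²

Answer: m/s²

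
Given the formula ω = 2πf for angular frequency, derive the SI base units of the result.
Units of each symbol in ω = 2πf:
  f (frequency): 1/s
  The factor 2π is dimensionless.

Multiplying the contributions: [1/s]
Adding exponents of each base unit: s: -1
SI base units of angular frequency: 1/s

Answer: 1/s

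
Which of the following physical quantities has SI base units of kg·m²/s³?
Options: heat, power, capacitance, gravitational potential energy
Checking the SI base units of each option:
  heat (Q = mcΔT): kg·m²/s²  ✗
  power (P = W/t): kg·m²/s³  ✓ matches
  capacitance (C = Q/V): s⁴·A²/(kg·m²)  ✗
  gravitational potential energy (U = -GMm/r): kg·m²/s²  ✗

Only power has units kg·m²/s³.

Answer: power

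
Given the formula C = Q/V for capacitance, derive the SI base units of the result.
Units of each symbol in C = Q/V:
  Q (charge, in coulombs): s·A
  V (voltage, in volts): kg·m²/(s³·A)  → in the denominator, contributes s³·A/(kg·m²)

Multiplying the contributions: [s·A] · [s³·A/(kg·m²)]
Adding exponents of each base unit: kg: -1, m: -2, s: 4, A: 2
SI base units of capacitance: s⁴·A²/(kg·m²)

Answer: s⁴·A²/(kg·m²)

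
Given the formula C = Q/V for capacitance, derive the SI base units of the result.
Units of each symbol in C = Q/V:
  Q (charge, in coulombs): s·A
  V (voltage, in volts): kg·m²/(s³·A)  → in the denominator, contributes s³·A/(kg·m²)

Multiplying the contributions: [s·A] · [s³·A/(kg·m²)]
Adding exponents of each base unit: kg: -1, m: -2, s: 4, A: 2
SI base units of capacitance: s⁴·A²/(kg·m²)

Answer: s⁴·A²/(kg·m²)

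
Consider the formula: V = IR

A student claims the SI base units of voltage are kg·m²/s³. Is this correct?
Units of each symbol in V = IR:
  I (current): A
  R (resistance, in ohms): kg·m²/(s³·A²)

Multiplying the contributions: [A] · [kg·m²/(s³·A²)]
Adding exponents of each base unit: kg: 1, m: 2, s: -3, A: -1
SI base units of voltage: kg·m²/(s³·A)

The claimed units kg·m²/s³ (exponents kg: 1, m: 2, s: -3) do not match the derived units kg·m²/(s³·A) (exponents kg: 1, m: 2, s: -3, A: -1), so the claim is incorrect.

Answer: No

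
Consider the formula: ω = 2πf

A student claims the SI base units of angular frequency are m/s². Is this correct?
Units of each symbol in ω = 2πf:
  f (frequency): 1/s
  The factor 2π is dimensionless.

Multiplying the contributions: [1/s]
Adding exponents of each base unit: s: -1
SI base units of angular frequency: 1/s

The claimed units m/s² (exponents m: 1, s: -2) do not match the derived units 1/s (exponents s: -1), so the claim is incorrect.

Answer: No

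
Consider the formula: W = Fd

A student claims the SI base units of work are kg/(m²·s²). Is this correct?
Units of each symbol in W = Fd:
  F (force): kg·m/s²
  d (displacement): m

Multiplying the contributions: [kg·m/s²] · [m]
Adding exponents of each base unit: kg: 1, m: 2, s: -2
SI base units of work: kg·m²/s²

The claimed units kg/(m²·s²) (exponents kg: 1, m: -2, s: -2) do not match the derived units kg·m²/s² (exponents kg: 1, m: 2, s: -2), so the claim is incorrect.

Answer: No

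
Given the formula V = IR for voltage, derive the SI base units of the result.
Units of each symbol in V = IR:
  I (current): A
  R (resistance, in ohms): kg·m²/(s³·A²)

Multiplying the contributions: [A] · [kg·m²/(s³·A²)]
Adding exponents of each base unit: kg: 1, m: 2, s: -3, A: -1
SI base units of voltage: kg·m²/(s³·A)

Answer: kg·m²/(s³·A)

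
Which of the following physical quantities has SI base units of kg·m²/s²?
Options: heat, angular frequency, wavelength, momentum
Checking the SI base units of each option:
  heat (Q = mcΔT): kg·m²/s²  ✓ matches
  angular frequency (ω = 2πf): 1/s  ✗
  wavelength (λ = v/f): m  ✗
  momentum (p = mv): kg·m/s  ✗

Only heat has units kg·m²/s².

Answer: heat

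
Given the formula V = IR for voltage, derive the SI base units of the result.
Units of each symbol in V = IR:
  I (current): A
  R (resistance, in ohms): kg·m²/(s³·A²)

Multiplying the contributions: [A] · [kg·m²/(s³·A²)]
Adding exponents of each base unit: kg: 1, m: 2, s: -3, A: -1
SI base units of voltage: kg·m²/(s³·A)

Answer: kg·m²/(s³·A)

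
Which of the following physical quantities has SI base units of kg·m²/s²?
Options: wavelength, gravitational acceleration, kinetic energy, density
Checking the SI base units of each option:
  wavelength (λ = v/f): m  ✗
  gravitational acceleration (g = GM/r²): m/s²  ✗
  kinetic energy (E = ½mv²): kg·m²/s²  ✓ matches
  density (ρ = m/V): kg/m³  ✗

Only kinetic energy has units kg·m²/s².

Answer: kinetic energy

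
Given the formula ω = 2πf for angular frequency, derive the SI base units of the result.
Units of each symbol in ω = 2πf:
  f (frequency): 1/s
  The factor 2π is dimensionless.

Multiplying the contributions: [1/s]
Adding exponents of each base unit: s: -1
SI base units of angular frequency: 1/s

Answer: 1/s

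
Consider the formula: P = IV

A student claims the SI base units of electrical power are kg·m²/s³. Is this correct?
Units of each symbol in P = IV:
  I (current): A
  V (voltage, in volts): kg·m²/(s³·A)

Multiplying the contributions: [A] · [kg·m²/(s³·A)]
Adding exponents of each base unit: kg: 1, m: 2, s: -3
SI base units of electrical power: kg·m²/s³

The claimed units kg·m²/s³ match the derived units, so the claim is correct.

Answer: Yes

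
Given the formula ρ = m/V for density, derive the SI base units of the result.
Units of each symbol in ρ = m/V:
  m (mass): kg
  V (volume): m³  → in the denominator, contributes 1/m³

Multiplying the contributions: [kg] · [1/m³]
Adding exponents of each base unit: kg: 1, m: -3
SI base units of density: kg/m³

Answer: kg/m³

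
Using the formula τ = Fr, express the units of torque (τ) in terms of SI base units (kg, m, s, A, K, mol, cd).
Units of each symbol in τ = Fr:
  F (force): kg·m/s²
  r (lever arm): m

Multiplying the contributions: [kg·m/s²] · [m]
Adding exponents of each base unit: kg: 1, m: 2, s: -2
SI base units of torque: kg·m²/s²

Answer: kg·m²/s²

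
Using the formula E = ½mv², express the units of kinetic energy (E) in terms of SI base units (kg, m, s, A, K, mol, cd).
Units of each symbol in E = ½mv²:
  m (mass): kg
  v (speed): m/s  → to the power 2, contributes m²/s²
  The factor ½ is dimensionless.

Multiplying the contributions: [kg] · [m²/s²]
Adding exponents of each base unit: kg: 1, m: 2, s: -2
SI base units of kinetic energy: kg·m²/s²

Answer: kg·m²/s²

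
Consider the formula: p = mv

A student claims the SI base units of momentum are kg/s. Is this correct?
Units of each symbol in p = mv:
  m (mass): kg
  v (velocity): m/s

Multiplying the contributions: [kg] · [m/s]
Adding exponents of each base unit: kg: 1, m: 1, s: -1
SI base units of momentum: kg·m/s

The claimed units kg/s (exponents kg: 1, s: -1) do not match the derived units kg·m/s (exponents kg: 1, m: 1, s: -1), so the claim is incorrect.

Answer: No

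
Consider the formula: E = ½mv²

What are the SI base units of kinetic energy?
Units of each symbol in E = ½mv²:
  m (mass): kg
  v (speed): m/s  → to the power 2, contributes m²/s²
  The factor ½ is dimensionless.

Multiplying the contributions: [kg] · [m²/s²]
Adding exponents of each base unit: kg: 1, m: 2, s: -2
SI base units of kinetic energy: kg·m²/s²

Answer: kg·m²/s²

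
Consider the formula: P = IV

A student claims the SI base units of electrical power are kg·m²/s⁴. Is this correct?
Units of each symbol in P = IV:
  I (current): A
  V (voltage, in volts): kg·m²/(s³·A)

Multiplying the contributions: [A] · [kg·m²/(s³·A)]
Adding exponents of each base unit: kg: 1, m: 2, s: -3
SI base units of electrical power: kg·m²/s³

The claimed units kg·m²/s⁴ (exponents kg: 1, m: 2, s: -4) do not match the derived units kg·m²/s³ (exponents kg: 1, m: 2, s: -3), so the claim is incorrect.

Answer: No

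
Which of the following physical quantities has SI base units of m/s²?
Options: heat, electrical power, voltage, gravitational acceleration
Checking the SI base units of each option:
  heat (Q = mcΔT): kg·m²/s²  ✗
  electrical power (P = IV): kg·m²/s³  ✗
  voltage (V = IR): kg·m²/(s³·A)  ✗
  gravitational acceleration (g = GM/r²): m/s²  ✓ matches

Only gravitational acceleration has units m/s².

Answer: gravitational acceleration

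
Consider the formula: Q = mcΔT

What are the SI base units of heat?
Units of each symbol in Q = mcΔT:
  m (mass): kg
  c (specific heat capacity, in J/(kg·K)): m²/(s²·K)
  ΔT (temperature change): K

Multiplying the contributions: [kg] · [m²/(s²·K)] · [K]
Adding exponents of each base unit: kg: 1, m: 2, s: -2
SI base units of heat: kg·m²/s²

Answer: kg·m²/s²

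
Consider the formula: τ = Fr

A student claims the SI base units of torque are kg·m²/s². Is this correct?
Units of each symbol in τ = Fr:
  F (force): kg·m/s²
  r (lever arm): m

Multiplying the contributions: [kg·m/s²] · [m]
Adding exponents of each base unit: kg: 1, m: 2, s: -2
SI base units of torque: kg·m²/s²

The claimed units kg·m²/s² match the derived units, so the claim is correct.

Answer: Yes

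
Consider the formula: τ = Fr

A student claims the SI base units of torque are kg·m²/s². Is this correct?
Units of each symbol in τ = Fr:
  F (force): kg·m/s²
  r (lever arm): m

Multiplying the contributions: [kg·m/s²] · [m]
Adding exponents of each base unit: kg: 1, m: 2, s: -2
SI base units of torque: kg·m²/s²

The claimed units kg·m²/s² match the derived units, so the claim is correct.

Answer: Yes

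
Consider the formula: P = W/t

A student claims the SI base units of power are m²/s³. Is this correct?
Units of each symbol in P = W/t:
  W (work): kg·m²/s²
  t (time): s  → in the denominator, contributes 1/s

Multiplying the contributions: [kg·m²/s²] · [1/s]
Adding exponents of each base unit: kg: 1, m: 2, s: -3
SI base units of power: kg·m²/s³

The claimed units m²/s³ (exponents m: 2, s: -3) do not match the derived units kg·m²/s³ (exponents kg: 1, m: 2, s: -3), so the claim is incorrect.

Answer: No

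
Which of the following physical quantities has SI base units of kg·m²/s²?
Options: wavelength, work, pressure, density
Checking the SI base units of each option:
  wavelength (λ = v/f): m  ✗
  work (W = Fd): kg·m²/s²  ✓ matches
  pressure (P = F/A): kg/(m·s²)  ✗
  density (ρ = m/V): kg/m³  ✗

Only work has units kg·m²/s².

Answer: work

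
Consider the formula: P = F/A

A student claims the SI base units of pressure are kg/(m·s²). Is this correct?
Units of each symbol in P = F/A:
  F (force): kg·m/s²
  A (area): m²  → in the denominator, contributes 1/m²

Multiplying the contributions: [kg·m/s²] · [1/m²]
Adding exponents of each base unit: kg: 1, m: -1, s: -2
SI base units of pressure: kg/(m·s²)

The claimed units kg/(m·s²) match the derived units, so the claim is correct.

Answer: Yes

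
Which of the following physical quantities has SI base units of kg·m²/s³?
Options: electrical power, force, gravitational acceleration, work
Checking the SI base units of each option:
  electrical power (P = IV): kg·m²/s³  ✓ matches
  force (F = ma): kg·m/s²  ✗
  gravitational acceleration (g = GM/r²): m/s²  ✗
  work (W = Fd): kg·m²/s²  ✗

Only electrical power has units kg·m²/s³.

Answer: electrical power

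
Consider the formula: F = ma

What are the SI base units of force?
Units of each symbol in F = ma:
  m (mass): kg
  a (acceleration): m/s²

Multiplying the contributions: [kg] · [m/s²]
Adding exponents of each base unit: kg: 1, m: 1, s: -2
SI base units of force: kg·m/s²

Answer: kg·m/s²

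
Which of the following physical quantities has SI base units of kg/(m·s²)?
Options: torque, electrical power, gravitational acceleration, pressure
Checking the SI base units of each option:
  torque (τ = Fr): kg·m²/s²  ✗
  electrical power (P = IV): kg·m²/s³  ✗
  gravitational acceleration (g = GM/r²): m/s²  ✗
  pressure (P = F/A): kg/(m·s²)  ✓ matches

Only pressure has units kg/(m·s²).

Answer: pressure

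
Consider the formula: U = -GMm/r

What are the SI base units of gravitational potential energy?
Units of each symbol in U = -GMm/r:
  G (gravitational constant): m³/(kg·s²)
  M (mass): kg
  m (mass): kg
  r (distance): m  → in the denominator, contributes 1/m
  The minus sign does not affect the units.

Multiplying the contributions: [m³/(kg·s²)] · [kg] · [kg] · [1/m]
Adding exponents of each base unit: kg: 1, m: 2, s: -2
SI base units of gravitational potential energy: kg·m²/s²

Answer: kg·m²/s²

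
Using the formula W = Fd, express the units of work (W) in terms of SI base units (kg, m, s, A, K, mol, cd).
Units of each symbol in W = Fd:
  F (force): kg·m/s²
  d (displacement): m

Multiplying the contributions: [kg·m/s²] · [m]
Adding exponents of each base unit: kg: 1, m: 2, s: -2
SI base units of work: kg·m²/s²

Answer: kg·m²/s²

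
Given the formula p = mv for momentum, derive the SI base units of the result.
Units of each symbol in p = mv:
  m (mass): kg
  v (velocity): m/s

Multiplying the contributions: [kg] · [m/s]
Adding exponents of each base unit: kg: 1, m: 1, s: -1
SI base units of momentum: kg·m/s

Answer: kg·m/s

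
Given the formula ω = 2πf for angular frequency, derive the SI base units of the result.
Units of each symbol in ω = 2πf:
  f (frequency): 1/s
  The factor 2π is dimensionless.

Multiplying the contributions: [1/s]
Adding exponents of each base unit: s: -1
SI base units of angular frequency: 1/s

Answer: 1/s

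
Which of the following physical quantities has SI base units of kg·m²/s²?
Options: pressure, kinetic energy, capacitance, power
Checking the SI base units of each option:
  pressure (P = F/A): kg/(m·s²)  ✗
  kinetic energy (E = ½mv²): kg·m²/s²  ✓ matches
  capacitance (C = Q/V): s⁴·A²/(kg·m²)  ✗
  power (P = W/t): kg·m²/s³  ✗

Only kinetic energy has units kg·m²/s².

Answer: kinetic energy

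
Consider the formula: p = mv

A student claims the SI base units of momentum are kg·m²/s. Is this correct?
Units of each symbol in p = mv:
  m (mass): kg
  v (velocity): m/s

Multiplying the contributions: [kg] · [m/s]
Adding exponents of each base unit: kg: 1, m: 1, s: -1
SI base units of momentum: kg·m/s

The claimed units kg·m²/s (exponents kg: 1, m: 2, s: -1) do not match the derived units kg·m/s (exponents kg: 1, m: 1, s: -1), so the claim is incorrect.

Answer: No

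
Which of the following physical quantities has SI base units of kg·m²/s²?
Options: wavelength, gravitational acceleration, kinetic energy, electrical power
Checking the SI base units of each option:
  wavelength (λ = v/f): m  ✗
  gravitational acceleration (g = GM/r²): m/s²  ✗
  kinetic energy (E = ½mv²): kg·m²/s²  ✓ matches
  electrical power (P = IV): kg·m²/s³  ✗

Only kinetic energy has units kg·m²/s².

Answer: kinetic energy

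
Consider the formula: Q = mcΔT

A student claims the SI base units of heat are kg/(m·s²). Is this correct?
Units of each symbol in Q = mcΔT:
  m (mass): kg
  c (specific heat capacity, in J/(kg·K)): m²/(s²·K)
  ΔT (temperature change): K

Multiplying the contributions: [kg] · [m²/(s²·K)] · [K]
Adding exponents of each base unit: kg: 1, m: 2, s: -2
SI base units of heat: kg·m²/s²

The claimed units kg/(m·s²) (exponents kg: 1, m: -1, s: -2) do not match the derived units kg·m²/s² (exponents kg: 1, m: 2, s: -2), so the claim is incorrect.

Answer: No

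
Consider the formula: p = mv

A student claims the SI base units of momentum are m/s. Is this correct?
Units of each symbol in p = mv:
  m (mass): kg
  v (velocity): m/s

Multiplying the contributions: [kg] · [m/s]
Adding exponents of each base unit: kg: 1, m: 1, s: -1
SI base units of momentum: kg·m/s

The claimed units m/s (exponents m: 1, s: -1) do not match the derived units kg·m/s (exponents kg: 1, m: 1, s: -1), so the claim is incorrect.

Answer: No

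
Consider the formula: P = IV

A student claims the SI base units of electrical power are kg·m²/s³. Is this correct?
Units of each symbol in P = IV:
  I (current): A
  V (voltage, in volts): kg·m²/(s³·A)

Multiplying the contributions: [A] · [kg·m²/(s³·A)]
Adding exponents of each base unit: kg: 1, m: 2, s: -3
SI base units of electrical power: kg·m²/s³

The claimed units kg·m²/s³ match the derived units, so the claim is correct.

Answer: Yes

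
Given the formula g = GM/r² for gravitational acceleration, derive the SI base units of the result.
Units of each symbol in g = GM/r²:
  G (gravitational constant): m³/(kg·s²)
  M (mass): kg
  r (distance): m  → to the power 2 in the denominator, contributes 1/m²

Multiplying the contributions: [m³/(kg·s²)] · [kg] · [1/m²]
Adding exponents of each base unit: m: 1, s: -2
SI base units of gravitational acceleration: m/s²

Answer: m/s²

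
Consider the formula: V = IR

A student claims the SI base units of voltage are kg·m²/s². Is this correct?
Units of each symbol in V = IR:
  I (current): A
  R (resistance, in ohms): kg·m²/(s³·A²)

Multiplying the contributions: [A] · [kg·m²/(s³·A²)]
Adding exponents of each base unit: kg: 1, m: 2, s: -3, A: -1
SI base units of voltage: kg·m²/(s³·A)

The claimed units kg·m²/s² (exponents kg: 1, m: 2, s: -2) do not match the derived units kg·m²/(s³·A) (exponents kg: 1, m: 2, s: -3, A: -1), so the claim is incorrect.

Answer: No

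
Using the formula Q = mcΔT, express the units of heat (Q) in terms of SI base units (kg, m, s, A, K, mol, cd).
Units of each symbol in Q = mcΔT:
  m (mass): kg
  c (specific heat capacity, in J/(kg·K)): m²/(s²·K)
  ΔT (temperature change): K

Multiplying the contributions: [kg] · [m²/(s²·K)] · [K]
Adding exponents of each base unit: kg: 1, m: 2, s: -2
SI base units of heat: kg·m²/s²

Answer: kg·m²/s²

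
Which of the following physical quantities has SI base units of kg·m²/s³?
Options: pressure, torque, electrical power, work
Checking the SI base units of each option:
  pressure (P = F/A): kg/(m·s²)  ✗
  torque (τ = Fr): kg·m²/s²  ✗
  electrical power (P = IV): kg·m²/s³  ✓ matches
  work (W = Fd): kg·m²/s²  ✗

Only electrical power has units kg·m²/s³.

Answer: electrical power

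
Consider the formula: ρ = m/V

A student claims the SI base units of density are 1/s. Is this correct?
Units of each symbol in ρ = m/V:
  m (mass): kg
  V (volume): m³  → in the denominator, contributes 1/m³

Multiplying the contributions: [kg] · [1/m³]
Adding exponents of each base unit: kg: 1, m: -3
SI base units of density: kg/m³

The claimed units 1/s (exponents s: -1) do not match the derived units kg/m³ (exponents kg: 1, m: -3), so the claim is incorrect.

Answer: No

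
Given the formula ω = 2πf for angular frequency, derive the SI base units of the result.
Units of each symbol in ω = 2πf:
  f (frequency): 1/s
  The factor 2π is dimensionless.

Multiplying the contributions: [1/s]
Adding exponents of each base unit: s: -1
SI base units of angular frequency: 1/s

Answer: 1/s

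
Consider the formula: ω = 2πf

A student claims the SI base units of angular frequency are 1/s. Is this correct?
Units of each symbol in ω = 2πf:
  f (frequency): 1/s
  The factor 2π is dimensionless.

Multiplying the contributions: [1/s]
Adding exponents of each base unit: s: -1
SI base units of angular frequency: 1/s

The claimed units 1/s match the derived units, so the claim is correct.

Answer: Yes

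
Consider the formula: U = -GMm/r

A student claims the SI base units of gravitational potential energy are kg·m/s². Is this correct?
Units of each symbol in U = -GMm/r:
  G (gravitational constant): m³/(kg·s²)
  M (mass): kg
  m (mass): kg
  r (distance): m  → in the denominator, contributes 1/m
  The minus sign does not affect the units.

Multiplying the contributions: [m³/(kg·s²)] · [kg] · [kg] · [1/m]
Adding exponents of each base unit: kg: 1, m: 2, s: -2
SI base units of gravitational potential energy: kg·m²/s²

The claimed units kg·m/s² (exponents kg: 1, m: 1, s: -2) do not match the derived units kg·m²/s² (exponents kg: 1, m: 2, s: -2), so the claim is incorrect.

Answer: No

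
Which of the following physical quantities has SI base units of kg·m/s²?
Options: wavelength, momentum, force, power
Checking the SI base units of each option:
  wavelength (λ = v/f): m  ✗
  momentum (p = mv): kg·m/s  ✗
  force (F = ma): kg·m/s²  ✓ matches
  power (P = W/t): kg·m²/s³  ✗

Only force has units kg·m/s².

Answer: force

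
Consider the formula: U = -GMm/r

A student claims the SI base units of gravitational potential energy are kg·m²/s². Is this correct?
Units of each symbol in U = -GMm/r:
  G (gravitational constant): m³/(kg·s²)
  M (mass): kg
  m (mass): kg
  r (distance): m  → in the denominator, contributes 1/m
  The minus sign does not affect the units.

Multiplying the contributions: [m³/(kg·s²)] · [kg] · [kg] · [1/m]
Adding exponents of each base unit: kg: 1, m: 2, s: -2
SI base units of gravitational potential energy: kg·m²/s²

The claimed units kg·m²/s² match the derived units, so the claim is correct.

Answer: Yes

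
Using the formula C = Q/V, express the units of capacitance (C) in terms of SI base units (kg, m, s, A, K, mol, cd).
Units of each symbol in C = Q/V:
  Q (charge, in coulombs): s·A
  V (voltage, in volts): kg·m²/(s³·A)  → in the denominator, contributes s³·A/(kg·m²)

Multiplying the contributions: [s·A] · [s³·A/(kg·m²)]
Adding exponents of each base unit: kg: -1, m: -2, s: 4, A: 2
SI base units of capacitance: s⁴·A²/(kg·m²)

Answer: s⁴·A²/(kg·m²)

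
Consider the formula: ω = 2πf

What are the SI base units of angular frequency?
Units of each symbol in ω = 2πf:
  f (frequency): 1/s
  The factor 2π is dimensionless.

Multiplying the contributions: [1/s]
Adding exponents of each base unit: s: -1
SI base units of angular frequency: 1/s

Answer: 1/s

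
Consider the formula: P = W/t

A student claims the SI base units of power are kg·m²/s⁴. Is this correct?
Units of each symbol in P = W/t:
  W (work): kg·m²/s²
  t (time): s  → in the denominator, contributes 1/s

Multiplying the contributions: [kg·m²/s²] · [1/s]
Adding exponents of each base unit: kg: 1, m: 2, s: -3
SI base units of power: kg·m²/s³

The claimed units kg·m²/s⁴ (exponents kg: 1, m: 2, s: -4) do not match the derived units kg·m²/s³ (exponents kg: 1, m: 2, s: -3), so the claim is incorrect.

Answer: No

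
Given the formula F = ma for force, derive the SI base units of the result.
Units of each symbol in F = ma:
  m (mass): kg
  a (acceleration): m/s²

Multiplying the contributions: [kg] · [m/s²]
Adding exponents of each base unit: kg: 1, m: 1, s: -2
SI base units of force: kg·m/s²

Answer: kg·m/s²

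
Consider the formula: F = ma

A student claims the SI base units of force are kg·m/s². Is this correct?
Units of each symbol in F = ma:
  m (mass): kg
  a (acceleration): m/s²

Multiplying the contributions: [kg] · [m/s²]
Adding exponents of each base unit: kg: 1, m: 1, s: -2
SI base units of force: kg·m/s²

The claimed units kg·m/s² match the derived units, so the claim is correct.

Answer: Yes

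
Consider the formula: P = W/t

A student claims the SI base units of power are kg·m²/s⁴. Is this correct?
Units of each symbol in P = W/t:
  W (work): kg·m²/s²
  t (time): s  → in the denominator, contributes 1/s

Multiplying the contributions: [kg·m²/s²] · [1/s]
Adding exponents of each base unit: kg: 1, m: 2, s: -3
SI base units of power: kg·m²/s³

The claimed units kg·m²/s⁴ (exponents kg: 1, m: 2, s: -4) do not match the derived units kg·m²/s³ (exponents kg: 1, m: 2, s: -3), so the claim is incorrect.

Answer: No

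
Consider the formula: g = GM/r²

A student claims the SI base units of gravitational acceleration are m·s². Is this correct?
Units of each symbol in g = GM/r²:
  G (gravitational constant): m³/(kg·s²)
  M (mass): kg
  r (distance): m  → to the power 2 in the denominator, contributes 1/m²

Multiplying the contributions: [m³/(kg·s²)] · [kg] · [1/m²]
Adding exponents of each base unit: m: 1, s: -2
SI base units of gravitational acceleration: m/s²

The claimed units m·s² (exponents m: 1, s: 2) do not match the derived units m/s² (exponents m: 1, s: -2), so the claim is incorrect.

Answer: No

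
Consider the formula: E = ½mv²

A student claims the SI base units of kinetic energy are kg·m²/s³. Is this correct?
Units of each symbol in E = ½mv²:
  m (mass): kg
  v (speed): m/s  → to the power 2, contributes m²/s²
  The factor ½ is dimensionless.

Multiplying the contributions: [kg] · [m²/s²]
Adding exponents of each base unit: kg: 1, m: 2, s: -2
SI base units of kinetic energy: kg·m²/s²

The claimed units kg·m²/s³ (exponents kg: 1, m: 2, s: -3) do not match the derived units kg·m²/s² (exponents kg: 1, m: 2, s: -2), so the claim is incorrect.

Answer: No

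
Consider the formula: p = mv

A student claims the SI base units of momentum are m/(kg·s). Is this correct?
Units of each symbol in p = mv:
  m (mass): kg
  v (velocity): m/s

Multiplying the contributions: [kg] · [m/s]
Adding exponents of each base unit: kg: 1, m: 1, s: -1
SI base units of momentum: kg·m/s

The claimed units m/(kg·s) (exponents kg: -1, m: 1, s: -1) do not match the derived units kg·m/s (exponents kg: 1, m: 1, s: -1), so the claim is incorrect.

Answer: No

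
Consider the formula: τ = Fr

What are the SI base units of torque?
Units of each symbol in τ = Fr:
  F (force): kg·m/s²
  r (lever arm): m

Multiplying the contributions: [kg·m/s²] · [m]
Adding exponents of each base unit: kg: 1, m: 2, s: -2
SI base units of torque: kg·m²/s²

Answer: kg·m²/s²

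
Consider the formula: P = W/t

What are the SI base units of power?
Units of each symbol in P = W/t:
  W (work): kg·m²/s²
  t (time): s  → in the denominator, contributes 1/s

Multiplying the contributions: [kg·m²/s²] · [1/s]
Adding exponents of each base unit: kg: 1, m: 2, s: -3
SI base units of power: kg·m²/s³

Answer: kg·m²/s³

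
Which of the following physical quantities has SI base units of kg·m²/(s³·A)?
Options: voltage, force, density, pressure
Checking the SI base units of each option:
  voltage (V = IR): kg·m²/(s³·A)  ✓ matches
  force (F = ma): kg·m/s²  ✗
  density (ρ = m/V): kg/m³  ✗
  pressure (P = F/A): kg/(m·s²)  ✗

Only voltage has units kg·m²/(s³·A).

Answer: voltage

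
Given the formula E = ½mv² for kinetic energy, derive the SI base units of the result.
Units of each symbol in E = ½mv²:
  m (mass): kg
  v (speed): m/s  → to the power 2, contributes m²/s²
  The factor ½ is dimensionless.

Multiplying the contributions: [kg] · [m²/s²]
Adding exponents of each base unit: kg: 1, m: 2, s: -2
SI base units of kinetic energy: kg·m²/s²

Answer: kg·m²/s²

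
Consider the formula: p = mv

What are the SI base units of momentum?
Units of each symbol in p = mv:
  m (mass): kg
  v (velocity): m/s

Multiplying the contributions: [kg] · [m/s]
Adding exponents of each base unit: kg: 1, m: 1, s: -1
SI base units of momentum: kg·m/s

Answer: kg·m/s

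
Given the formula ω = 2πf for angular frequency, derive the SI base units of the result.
Units of each symbol in ω = 2πf:
  f (frequency): 1/s
  The factor 2π is dimensionless.

Multiplying the contributions: [1/s]
Adding exponents of each base unit: s: -1
SI base units of angular frequency: 1/s

Answer: 1/s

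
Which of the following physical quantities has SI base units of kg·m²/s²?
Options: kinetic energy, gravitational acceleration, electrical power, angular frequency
Checking the SI base units of each option:
  kinetic energy (E = ½mv²): kg·m²/s²  ✓ matches
  gravitational acceleration (g = GM/r²): m/s²  ✗
  electrical power (P = IV): kg·m²/s³  ✗
  angular frequency (ω = 2πf): 1/s  ✗

Only kinetic energy has units kg·m²/s².

Answer: kinetic energy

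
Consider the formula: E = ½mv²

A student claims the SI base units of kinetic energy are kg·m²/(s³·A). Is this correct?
Units of each symbol in E = ½mv²:
  m (mass): kg
  v (speed): m/s  → to the power 2, contributes m²/s²
  The factor ½ is dimensionless.

Multiplying the contributions: [kg] · [m²/s²]
Adding exponents of each base unit: kg: 1, m: 2, s: -2
SI base units of kinetic energy: kg·m²/s²

The claimed units kg·m²/(s³·A) (exponents kg: 1, m: 2, s: -3, A: -1) do not match the derived units kg·m²/s² (exponents kg: 1, m: 2, s: -2), so the claim is incorrect.

Answer: No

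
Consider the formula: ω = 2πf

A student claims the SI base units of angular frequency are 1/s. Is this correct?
Units of each symbol in ω = 2πf:
  f (frequency): 1/s
  The factor 2π is dimensionless.

Multiplying the contributions: [1/s]
Adding exponents of each base unit: s: -1
SI base units of angular frequency: 1/s

The claimed units 1/s match the derived units, so the claim is correct.

Answer: Yes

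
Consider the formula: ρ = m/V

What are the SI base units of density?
Units of each symbol in ρ = m/V:
  m (mass): kg
  V (volume): m³  → in the denominator, contributes 1/m³

Multiplying the contributions: [kg] · [1/m³]
Adding exponents of each base unit: kg: 1, m: -3
SI base units of density: kg/m³

Answer: kg/m³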